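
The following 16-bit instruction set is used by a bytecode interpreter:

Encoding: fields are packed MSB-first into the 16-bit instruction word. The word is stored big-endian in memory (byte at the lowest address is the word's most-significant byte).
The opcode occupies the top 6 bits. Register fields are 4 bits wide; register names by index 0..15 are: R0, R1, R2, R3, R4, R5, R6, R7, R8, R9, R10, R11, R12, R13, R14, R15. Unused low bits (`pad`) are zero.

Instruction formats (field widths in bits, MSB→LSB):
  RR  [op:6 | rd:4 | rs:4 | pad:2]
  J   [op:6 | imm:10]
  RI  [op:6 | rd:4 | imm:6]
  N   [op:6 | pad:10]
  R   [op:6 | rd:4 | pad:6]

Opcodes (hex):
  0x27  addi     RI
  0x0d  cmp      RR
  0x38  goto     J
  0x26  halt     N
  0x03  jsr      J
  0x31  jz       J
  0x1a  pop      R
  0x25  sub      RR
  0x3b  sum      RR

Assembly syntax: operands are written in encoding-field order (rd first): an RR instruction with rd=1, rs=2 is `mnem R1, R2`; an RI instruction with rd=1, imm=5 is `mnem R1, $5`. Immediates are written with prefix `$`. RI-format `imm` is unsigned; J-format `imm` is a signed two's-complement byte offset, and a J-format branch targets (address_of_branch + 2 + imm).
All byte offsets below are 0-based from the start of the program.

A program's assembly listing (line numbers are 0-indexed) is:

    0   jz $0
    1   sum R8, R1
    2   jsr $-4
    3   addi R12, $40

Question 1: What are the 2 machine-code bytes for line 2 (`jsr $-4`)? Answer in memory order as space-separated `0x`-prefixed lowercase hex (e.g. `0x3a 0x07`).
0x0f 0xfc

2. jsr fields op=0x3:6|imm=-4:10 → word 0ffch → 0f fc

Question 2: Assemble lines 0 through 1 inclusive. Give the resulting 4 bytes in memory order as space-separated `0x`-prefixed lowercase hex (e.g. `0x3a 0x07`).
0. jz fields op=0x31:6|imm=0:10 → word c400h → c4 00
1. sum fields op=0x3b:6|rd=8:4|rs=1:4|pad=0:2 → word ee04h → ee 04

0xc4 0x00 0xee 0x04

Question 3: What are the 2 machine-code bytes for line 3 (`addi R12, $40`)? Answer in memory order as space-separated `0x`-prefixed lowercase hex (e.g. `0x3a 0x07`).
0x9f 0x28

L3: addi op=0x27:6|rd=12:4|imm=40:6 ⇒ 0x9f28 ⇒ big 9f 28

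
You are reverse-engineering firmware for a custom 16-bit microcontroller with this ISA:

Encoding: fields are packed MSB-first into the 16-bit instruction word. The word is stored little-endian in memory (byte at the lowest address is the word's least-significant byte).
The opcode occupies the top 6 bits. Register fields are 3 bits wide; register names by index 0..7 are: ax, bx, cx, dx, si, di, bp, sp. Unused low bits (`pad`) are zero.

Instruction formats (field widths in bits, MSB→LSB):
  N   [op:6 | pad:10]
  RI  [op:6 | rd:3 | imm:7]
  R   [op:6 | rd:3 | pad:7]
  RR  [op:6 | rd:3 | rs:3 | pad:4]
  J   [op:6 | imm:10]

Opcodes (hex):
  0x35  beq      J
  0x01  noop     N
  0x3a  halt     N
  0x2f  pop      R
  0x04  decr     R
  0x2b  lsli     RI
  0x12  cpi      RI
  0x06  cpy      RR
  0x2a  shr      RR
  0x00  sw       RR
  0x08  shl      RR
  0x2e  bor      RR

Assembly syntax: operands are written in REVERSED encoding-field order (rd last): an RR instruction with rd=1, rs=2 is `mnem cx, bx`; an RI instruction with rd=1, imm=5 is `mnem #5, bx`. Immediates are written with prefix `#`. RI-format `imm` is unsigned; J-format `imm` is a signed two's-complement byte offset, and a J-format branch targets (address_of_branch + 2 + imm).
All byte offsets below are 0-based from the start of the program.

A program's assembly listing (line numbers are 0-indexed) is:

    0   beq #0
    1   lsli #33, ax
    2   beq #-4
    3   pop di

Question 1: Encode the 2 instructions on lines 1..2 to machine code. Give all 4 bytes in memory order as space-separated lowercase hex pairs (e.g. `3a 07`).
line 1 (lsli): pack op=0x2b:6|rd=0:3|imm=33:7 = 0xac21; little→ 21 ac
line 2 (beq): pack op=0x35:6|imm=-4:10 = 0xd7fc; little→ fc d7

21 ac fc d7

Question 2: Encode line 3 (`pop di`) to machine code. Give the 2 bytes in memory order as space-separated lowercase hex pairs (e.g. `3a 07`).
L3: pop op=0x2f:6|rd=5:3|pad=0:7 ⇒ 0xbe80 ⇒ little 80 be

80 be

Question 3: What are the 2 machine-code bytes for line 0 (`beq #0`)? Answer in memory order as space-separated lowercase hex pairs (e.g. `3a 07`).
0. beq fields op=0x35:6|imm=0:10 → word d400h → 00 d4

00 d4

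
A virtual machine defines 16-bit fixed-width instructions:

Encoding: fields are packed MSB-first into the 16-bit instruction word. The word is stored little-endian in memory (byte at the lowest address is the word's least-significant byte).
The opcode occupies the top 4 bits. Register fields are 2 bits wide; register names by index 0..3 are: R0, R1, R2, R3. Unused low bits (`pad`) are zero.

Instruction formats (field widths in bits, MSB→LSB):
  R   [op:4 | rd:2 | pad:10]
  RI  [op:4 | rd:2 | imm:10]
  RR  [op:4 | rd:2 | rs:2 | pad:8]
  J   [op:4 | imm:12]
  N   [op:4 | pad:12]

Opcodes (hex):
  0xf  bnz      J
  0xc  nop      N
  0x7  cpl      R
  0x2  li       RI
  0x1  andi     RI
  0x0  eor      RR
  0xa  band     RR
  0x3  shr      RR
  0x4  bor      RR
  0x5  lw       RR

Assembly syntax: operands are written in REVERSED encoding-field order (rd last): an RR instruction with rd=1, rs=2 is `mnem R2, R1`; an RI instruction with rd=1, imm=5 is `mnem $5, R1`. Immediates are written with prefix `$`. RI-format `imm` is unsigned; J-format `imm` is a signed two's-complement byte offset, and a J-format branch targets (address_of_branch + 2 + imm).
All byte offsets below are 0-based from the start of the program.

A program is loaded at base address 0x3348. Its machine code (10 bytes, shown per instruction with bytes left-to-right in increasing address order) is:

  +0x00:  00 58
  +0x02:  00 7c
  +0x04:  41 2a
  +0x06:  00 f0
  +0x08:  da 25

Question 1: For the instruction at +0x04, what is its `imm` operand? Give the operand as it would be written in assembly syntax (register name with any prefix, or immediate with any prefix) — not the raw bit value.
[04] 41 2a → 0x2a41
  opcode bits[15:12]=0x2: li/RI
  [11:10] rd=2 = R2
  [9:0] imm=577 = $577

$577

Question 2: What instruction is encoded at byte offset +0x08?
@+08  little-endian(da 25) = 0x25da
  opcode bits[15:12]=0x2: li/RI
  rd@[11:10]=0x1 ⇒ R1
  imm@[9:0]=0x1da ⇒ $474

li $474, R1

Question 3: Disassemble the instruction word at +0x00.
lw R0, R2

[00] 00 58 → 0x5800
  op=0x5800>>12=0x5 ⇒ lw (RR)
  [11:10] rd=2 = R2
  [9:8] rs=0 = R0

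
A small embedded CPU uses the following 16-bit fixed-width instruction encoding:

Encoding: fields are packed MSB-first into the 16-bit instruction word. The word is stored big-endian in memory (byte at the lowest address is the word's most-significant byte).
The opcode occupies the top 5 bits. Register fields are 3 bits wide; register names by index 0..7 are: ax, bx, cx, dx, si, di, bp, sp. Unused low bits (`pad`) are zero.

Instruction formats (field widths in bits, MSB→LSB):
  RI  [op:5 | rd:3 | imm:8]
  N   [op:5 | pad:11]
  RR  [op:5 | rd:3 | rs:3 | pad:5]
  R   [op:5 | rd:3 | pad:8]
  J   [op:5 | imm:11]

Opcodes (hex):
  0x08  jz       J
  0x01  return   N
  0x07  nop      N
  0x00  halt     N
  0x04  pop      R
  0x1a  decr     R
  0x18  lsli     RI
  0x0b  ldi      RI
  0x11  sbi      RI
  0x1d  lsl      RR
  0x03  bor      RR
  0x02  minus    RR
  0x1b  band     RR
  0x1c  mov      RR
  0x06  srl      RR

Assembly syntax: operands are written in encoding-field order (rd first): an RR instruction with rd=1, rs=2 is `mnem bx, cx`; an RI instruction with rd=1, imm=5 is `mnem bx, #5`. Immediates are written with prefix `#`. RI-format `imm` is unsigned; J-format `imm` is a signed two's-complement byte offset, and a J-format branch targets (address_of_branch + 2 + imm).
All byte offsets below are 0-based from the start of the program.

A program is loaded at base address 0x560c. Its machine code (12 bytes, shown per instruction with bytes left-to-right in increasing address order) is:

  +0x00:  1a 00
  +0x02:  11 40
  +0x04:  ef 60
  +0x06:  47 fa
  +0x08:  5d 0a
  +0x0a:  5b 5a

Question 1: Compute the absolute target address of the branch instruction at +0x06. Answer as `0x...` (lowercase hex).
0x560e

off 0x06: read 47 fa as big → 0x47fa
  top 5b → 0x8 → jz [J]
  imm@[10:0]=0x7fa (s11→-6) ⇒ #-6
  target = base 0x560c + off 0x06 + 2 + imm -6 = 0x560e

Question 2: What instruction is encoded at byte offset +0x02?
@+02  big-endian(11 40) = 0x1140
  top 5b → 0x2 → minus [RR]
  rd: (w>>8)&0x7=0x1 → bx
  rs: (w>>5)&0x7=0x2 → cx

minus bx, cx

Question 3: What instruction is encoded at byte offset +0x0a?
ldi dx, #90

@+0a  big-endian(5b 5a) = 0x5b5a
  top 5b → 0xb → ldi [RI]
  rd@[10:8]=0x3 ⇒ dx
  imm@[7:0]=0x5a ⇒ #90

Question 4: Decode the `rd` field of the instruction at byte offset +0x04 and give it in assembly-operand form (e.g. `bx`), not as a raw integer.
sp

off 0x04: read ef 60 as big → 0xef60
  opcode bits[15:11]=0x1d: lsl/RR
  rd: (w>>8)&0x7=0x7 → sp
  rs: (w>>5)&0x7=0x3 → dx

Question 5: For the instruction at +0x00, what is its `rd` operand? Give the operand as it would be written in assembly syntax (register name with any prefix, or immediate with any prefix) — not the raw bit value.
cx

@+00  big-endian(1a 00) = 0x1a00
  top 5b → 0x3 → bor [RR]
  rd: (w>>8)&0x7=0x2 → cx
  rs: (w>>5)&0x7=0x0 → ax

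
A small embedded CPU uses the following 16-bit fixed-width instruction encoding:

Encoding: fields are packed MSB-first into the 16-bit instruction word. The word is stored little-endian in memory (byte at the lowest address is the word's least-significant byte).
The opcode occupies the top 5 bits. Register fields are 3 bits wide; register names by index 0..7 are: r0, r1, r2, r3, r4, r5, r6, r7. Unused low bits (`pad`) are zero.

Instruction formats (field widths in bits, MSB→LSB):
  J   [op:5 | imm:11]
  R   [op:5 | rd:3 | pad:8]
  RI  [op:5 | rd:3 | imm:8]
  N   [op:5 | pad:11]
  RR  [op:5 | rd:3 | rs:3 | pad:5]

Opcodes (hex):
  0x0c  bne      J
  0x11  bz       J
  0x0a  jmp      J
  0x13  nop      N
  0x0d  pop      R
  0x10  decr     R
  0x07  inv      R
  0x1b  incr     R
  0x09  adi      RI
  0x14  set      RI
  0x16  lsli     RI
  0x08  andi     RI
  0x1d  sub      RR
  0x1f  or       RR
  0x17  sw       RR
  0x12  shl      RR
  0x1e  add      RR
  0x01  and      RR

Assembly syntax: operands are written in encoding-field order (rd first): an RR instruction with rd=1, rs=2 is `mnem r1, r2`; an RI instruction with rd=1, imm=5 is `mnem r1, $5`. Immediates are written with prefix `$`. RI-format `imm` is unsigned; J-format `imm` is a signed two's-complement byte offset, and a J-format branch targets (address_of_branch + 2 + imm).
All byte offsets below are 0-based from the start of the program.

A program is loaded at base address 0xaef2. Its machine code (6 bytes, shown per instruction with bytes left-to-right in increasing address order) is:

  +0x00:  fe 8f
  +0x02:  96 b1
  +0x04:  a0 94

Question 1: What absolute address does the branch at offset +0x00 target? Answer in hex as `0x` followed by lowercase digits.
[00] fe 8f → 0x8ffe
  opcode bits[15:11]=0x11: bz/J
  imm: (w>>0)&0x7ff=0x7fe (s11→-2) → $-2
  target = base 0xaef2 + off 0x00 + 2 + imm -2 = 0xaef2

0xaef2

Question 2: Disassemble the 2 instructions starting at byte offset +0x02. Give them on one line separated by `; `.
[02] 96 b1 → 0xb196
  op=0xb196>>11=0x16 ⇒ lsli (RI)
  rd: (w>>8)&0x7=0x1 → r1
  imm: (w>>0)&0xff=0x96 → $150
[04] a0 94 → 0x94a0
  op=0x94a0>>11=0x12 ⇒ shl (RR)
  rd: (w>>8)&0x7=0x4 → r4
  rs: (w>>5)&0x7=0x5 → r5

lsli r1, $150; shl r4, r5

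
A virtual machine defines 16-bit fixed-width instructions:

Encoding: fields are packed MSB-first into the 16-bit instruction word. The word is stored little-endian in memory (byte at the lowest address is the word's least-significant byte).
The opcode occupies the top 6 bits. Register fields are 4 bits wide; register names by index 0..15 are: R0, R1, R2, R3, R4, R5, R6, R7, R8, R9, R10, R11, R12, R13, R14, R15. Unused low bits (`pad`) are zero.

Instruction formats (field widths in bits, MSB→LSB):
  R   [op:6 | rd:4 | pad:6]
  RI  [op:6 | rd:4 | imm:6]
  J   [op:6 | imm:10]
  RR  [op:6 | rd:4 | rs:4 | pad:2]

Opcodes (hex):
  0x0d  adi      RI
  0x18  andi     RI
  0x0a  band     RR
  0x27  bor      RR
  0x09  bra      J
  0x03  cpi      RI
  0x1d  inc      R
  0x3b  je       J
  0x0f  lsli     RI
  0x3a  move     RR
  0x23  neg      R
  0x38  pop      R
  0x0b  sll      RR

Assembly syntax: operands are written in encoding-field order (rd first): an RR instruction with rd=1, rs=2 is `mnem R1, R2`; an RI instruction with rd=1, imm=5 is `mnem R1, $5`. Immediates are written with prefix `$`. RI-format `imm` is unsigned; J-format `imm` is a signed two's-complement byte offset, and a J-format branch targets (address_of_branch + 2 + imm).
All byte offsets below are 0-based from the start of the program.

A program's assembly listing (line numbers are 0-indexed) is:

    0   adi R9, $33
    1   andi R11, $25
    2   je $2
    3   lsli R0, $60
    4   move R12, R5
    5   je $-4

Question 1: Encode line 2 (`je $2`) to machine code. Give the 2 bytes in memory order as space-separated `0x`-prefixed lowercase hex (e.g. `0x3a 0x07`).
0x02 0xec

L2: je op=0x3b:6|imm=2:10 ⇒ 0xec02 ⇒ little 02 ec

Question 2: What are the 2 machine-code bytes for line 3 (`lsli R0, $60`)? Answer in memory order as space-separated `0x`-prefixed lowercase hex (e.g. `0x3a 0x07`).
0x3c 0x3c

line 3 (lsli): pack op=0xf:6|rd=0:4|imm=60:6 = 0x3c3c; little→ 3c 3c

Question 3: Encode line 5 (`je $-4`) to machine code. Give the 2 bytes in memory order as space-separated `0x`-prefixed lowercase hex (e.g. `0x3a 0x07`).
line 5 (je): pack op=0x3b:6|imm=-4:10 = 0xeffc; little→ fc ef

0xfc 0xef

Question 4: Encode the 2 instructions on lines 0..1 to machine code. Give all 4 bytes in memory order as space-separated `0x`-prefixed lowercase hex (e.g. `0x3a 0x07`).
0x61 0x36 0xd9 0x62

0. adi fields op=0xd:6|rd=9:4|imm=33:6 → word 3661h → 61 36
1. andi fields op=0x18:6|rd=11:4|imm=25:6 → word 62d9h → d9 62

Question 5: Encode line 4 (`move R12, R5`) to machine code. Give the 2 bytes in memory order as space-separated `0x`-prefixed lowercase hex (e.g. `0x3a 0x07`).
0x14 0xeb

line 4 (move): pack op=0x3a:6|rd=12:4|rs=5:4|pad=0:2 = 0xeb14; little→ 14 eb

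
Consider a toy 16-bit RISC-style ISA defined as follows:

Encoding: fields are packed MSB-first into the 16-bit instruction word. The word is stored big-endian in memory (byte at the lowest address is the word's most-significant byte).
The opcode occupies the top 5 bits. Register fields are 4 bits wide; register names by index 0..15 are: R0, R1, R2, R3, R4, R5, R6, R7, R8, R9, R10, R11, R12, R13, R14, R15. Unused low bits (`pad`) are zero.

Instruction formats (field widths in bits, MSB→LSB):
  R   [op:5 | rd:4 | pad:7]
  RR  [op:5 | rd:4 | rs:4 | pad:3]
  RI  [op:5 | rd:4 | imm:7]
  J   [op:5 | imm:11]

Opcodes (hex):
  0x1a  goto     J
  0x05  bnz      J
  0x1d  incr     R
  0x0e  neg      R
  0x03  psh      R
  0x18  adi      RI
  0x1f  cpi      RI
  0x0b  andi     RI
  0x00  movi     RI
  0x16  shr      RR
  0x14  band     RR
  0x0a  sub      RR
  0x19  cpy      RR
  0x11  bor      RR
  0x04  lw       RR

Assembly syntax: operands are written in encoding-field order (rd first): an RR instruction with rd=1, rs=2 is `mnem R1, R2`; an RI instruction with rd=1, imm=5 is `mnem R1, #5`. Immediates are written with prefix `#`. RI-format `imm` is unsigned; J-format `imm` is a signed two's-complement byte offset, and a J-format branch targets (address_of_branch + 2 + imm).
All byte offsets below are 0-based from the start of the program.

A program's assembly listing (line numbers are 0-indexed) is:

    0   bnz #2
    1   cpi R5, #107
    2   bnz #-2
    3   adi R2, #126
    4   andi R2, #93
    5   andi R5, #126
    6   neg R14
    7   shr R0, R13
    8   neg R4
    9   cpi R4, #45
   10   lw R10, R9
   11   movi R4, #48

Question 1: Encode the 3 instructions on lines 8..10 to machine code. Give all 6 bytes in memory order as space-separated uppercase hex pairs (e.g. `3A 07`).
72 00 FA 2D 25 48

line 8 (neg): pack op=0xe:5|rd=4:4|pad=0:7 = 0x7200; big→ 72 00
line 9 (cpi): pack op=0x1f:5|rd=4:4|imm=45:7 = 0xfa2d; big→ fa 2d
line 10 (lw): pack op=0x4:5|rd=10:4|rs=9:4|pad=0:3 = 0x2548; big→ 25 48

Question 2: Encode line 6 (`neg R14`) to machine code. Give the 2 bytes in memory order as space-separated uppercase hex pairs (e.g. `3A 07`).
line 6 (neg): pack op=0xe:5|rd=14:4|pad=0:7 = 0x7700; big→ 77 00

77 00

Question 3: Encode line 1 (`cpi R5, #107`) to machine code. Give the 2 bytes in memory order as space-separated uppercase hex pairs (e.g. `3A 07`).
FA EB

L1: cpi op=0x1f:5|rd=5:4|imm=107:7 ⇒ 0xfaeb ⇒ big fa eb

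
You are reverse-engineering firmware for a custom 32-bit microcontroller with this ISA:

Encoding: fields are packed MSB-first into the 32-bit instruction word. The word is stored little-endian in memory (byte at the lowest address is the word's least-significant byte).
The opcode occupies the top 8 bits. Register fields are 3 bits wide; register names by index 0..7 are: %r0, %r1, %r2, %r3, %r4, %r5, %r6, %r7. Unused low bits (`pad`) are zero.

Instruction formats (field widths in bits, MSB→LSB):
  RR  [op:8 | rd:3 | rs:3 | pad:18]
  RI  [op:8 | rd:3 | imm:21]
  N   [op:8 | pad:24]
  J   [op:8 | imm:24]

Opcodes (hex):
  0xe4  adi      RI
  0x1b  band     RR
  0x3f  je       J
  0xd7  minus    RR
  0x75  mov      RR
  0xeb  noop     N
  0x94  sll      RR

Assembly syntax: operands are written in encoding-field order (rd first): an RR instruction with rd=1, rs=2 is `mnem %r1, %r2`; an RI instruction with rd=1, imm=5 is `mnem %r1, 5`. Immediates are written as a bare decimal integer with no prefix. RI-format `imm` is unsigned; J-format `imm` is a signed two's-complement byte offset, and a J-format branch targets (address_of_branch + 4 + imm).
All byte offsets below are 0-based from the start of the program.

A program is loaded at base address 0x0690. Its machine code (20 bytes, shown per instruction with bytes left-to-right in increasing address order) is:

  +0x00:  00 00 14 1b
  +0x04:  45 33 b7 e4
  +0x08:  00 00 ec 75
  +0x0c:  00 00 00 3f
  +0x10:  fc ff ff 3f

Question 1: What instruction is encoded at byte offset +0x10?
je -4

[10] fc ff ff 3f → 0x3ffffffc
  top 8b → 0x3f → je [J]
  imm: (w>>0)&0xffffff=0xfffffc (s24→-4) → -4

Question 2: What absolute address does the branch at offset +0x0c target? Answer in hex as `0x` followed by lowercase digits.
+0x0c: 00 00 00 3f ⇒ word 0x3f000000 (little)
  op=0x3f000000>>24=0x3f ⇒ je (J)
  imm: (w>>0)&0xffffff=0x0 → 0
  target = base 0x0690 + off 0x0c + 4 + imm 0 = 0x06a0

0x06a0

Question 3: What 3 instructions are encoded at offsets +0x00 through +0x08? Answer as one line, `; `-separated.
[00] 00 00 14 1b → 0x1b140000
  op=0x1b140000>>24=0x1b ⇒ band (RR)
  rd@[23:21]=0x0 ⇒ %r0
  rs@[20:18]=0x5 ⇒ %r5
[04] 45 33 b7 e4 → 0xe4b73345
  op=0xe4b73345>>24=0xe4 ⇒ adi (RI)
  rd@[23:21]=0x5 ⇒ %r5
  imm@[20:0]=0x173345 ⇒ 1520453
[08] 00 00 ec 75 → 0x75ec0000
  op=0x75ec0000>>24=0x75 ⇒ mov (RR)
  rd@[23:21]=0x7 ⇒ %r7
  rs@[20:18]=0x3 ⇒ %r3

band %r0, %r5; adi %r5, 1520453; mov %r7, %r3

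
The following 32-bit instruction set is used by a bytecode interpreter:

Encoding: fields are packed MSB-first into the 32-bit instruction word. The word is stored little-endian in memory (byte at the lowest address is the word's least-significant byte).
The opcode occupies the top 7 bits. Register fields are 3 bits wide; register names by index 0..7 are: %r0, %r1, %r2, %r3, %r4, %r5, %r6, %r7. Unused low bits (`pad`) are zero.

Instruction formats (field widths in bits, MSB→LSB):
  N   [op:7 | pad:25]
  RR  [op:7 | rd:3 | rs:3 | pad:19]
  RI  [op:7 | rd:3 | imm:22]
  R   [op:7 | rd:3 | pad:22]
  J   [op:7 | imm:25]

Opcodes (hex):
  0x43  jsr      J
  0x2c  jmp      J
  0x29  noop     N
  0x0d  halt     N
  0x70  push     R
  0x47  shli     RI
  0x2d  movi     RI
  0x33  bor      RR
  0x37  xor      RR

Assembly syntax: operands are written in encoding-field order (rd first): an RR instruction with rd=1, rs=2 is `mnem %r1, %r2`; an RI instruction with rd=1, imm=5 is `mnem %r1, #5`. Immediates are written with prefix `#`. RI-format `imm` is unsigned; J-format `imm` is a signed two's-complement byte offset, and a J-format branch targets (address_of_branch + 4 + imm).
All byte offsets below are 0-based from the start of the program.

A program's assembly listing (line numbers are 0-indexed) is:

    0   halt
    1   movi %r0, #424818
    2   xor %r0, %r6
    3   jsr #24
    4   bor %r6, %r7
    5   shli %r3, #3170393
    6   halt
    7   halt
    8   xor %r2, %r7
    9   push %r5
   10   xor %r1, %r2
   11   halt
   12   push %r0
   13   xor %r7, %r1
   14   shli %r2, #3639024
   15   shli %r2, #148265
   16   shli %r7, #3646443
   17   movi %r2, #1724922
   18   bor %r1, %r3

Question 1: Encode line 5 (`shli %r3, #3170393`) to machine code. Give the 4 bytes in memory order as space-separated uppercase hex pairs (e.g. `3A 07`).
59 60 F0 8E

5. shli fields op=0x47:7|rd=3:3|imm=3170393:22 → word 8ef06059h → 59 60 f0 8e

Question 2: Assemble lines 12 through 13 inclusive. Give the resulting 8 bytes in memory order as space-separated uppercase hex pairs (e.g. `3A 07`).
00 00 00 E0 00 00 C8 6F

line 12 (push): pack op=0x70:7|rd=0:3|pad=0:22 = 0xe0000000; little→ 00 00 00 e0
line 13 (xor): pack op=0x37:7|rd=7:3|rs=1:3|pad=0:19 = 0x6fc80000; little→ 00 00 c8 6f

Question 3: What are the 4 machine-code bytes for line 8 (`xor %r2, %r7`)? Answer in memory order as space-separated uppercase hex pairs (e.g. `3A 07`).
00 00 B8 6E

line 8 (xor): pack op=0x37:7|rd=2:3|rs=7:3|pad=0:19 = 0x6eb80000; little→ 00 00 b8 6e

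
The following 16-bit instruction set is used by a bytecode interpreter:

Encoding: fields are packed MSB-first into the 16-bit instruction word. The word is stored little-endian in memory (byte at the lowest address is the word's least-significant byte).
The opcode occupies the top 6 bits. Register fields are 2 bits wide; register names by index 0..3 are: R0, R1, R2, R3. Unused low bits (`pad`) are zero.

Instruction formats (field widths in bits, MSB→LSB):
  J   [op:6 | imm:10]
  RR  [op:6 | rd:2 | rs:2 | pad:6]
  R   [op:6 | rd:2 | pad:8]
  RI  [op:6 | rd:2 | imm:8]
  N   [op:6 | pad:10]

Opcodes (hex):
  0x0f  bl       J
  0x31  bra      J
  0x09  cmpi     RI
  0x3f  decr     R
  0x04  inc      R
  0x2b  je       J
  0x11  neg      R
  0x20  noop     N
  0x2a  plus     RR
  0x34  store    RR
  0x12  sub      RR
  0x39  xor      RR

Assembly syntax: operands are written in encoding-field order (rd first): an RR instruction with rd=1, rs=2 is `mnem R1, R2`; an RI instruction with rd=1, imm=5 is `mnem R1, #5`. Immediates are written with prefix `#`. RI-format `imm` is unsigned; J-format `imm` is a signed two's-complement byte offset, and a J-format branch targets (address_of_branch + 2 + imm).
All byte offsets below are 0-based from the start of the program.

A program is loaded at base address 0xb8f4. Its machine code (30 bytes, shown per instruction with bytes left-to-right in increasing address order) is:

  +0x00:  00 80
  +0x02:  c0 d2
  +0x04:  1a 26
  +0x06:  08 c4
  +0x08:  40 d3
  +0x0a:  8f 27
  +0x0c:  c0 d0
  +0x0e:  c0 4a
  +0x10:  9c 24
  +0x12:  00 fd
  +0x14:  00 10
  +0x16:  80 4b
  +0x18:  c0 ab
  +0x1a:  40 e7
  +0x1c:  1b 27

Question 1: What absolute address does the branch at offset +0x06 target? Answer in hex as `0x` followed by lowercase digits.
+0x06: 08 c4 ⇒ word 0xc408 (little)
  top 6b → 0x31 → bra [J]
  imm@[9:0]=0x8 ⇒ #8
  target = base 0xb8f4 + off 0x06 + 2 + imm 8 = 0xb904

0xb904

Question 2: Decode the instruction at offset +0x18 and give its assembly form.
plus R3, R3

+0x18: c0 ab ⇒ word 0xabc0 (little)
  op=0xabc0>>10=0x2a ⇒ plus (RR)
  [9:8] rd=3 = R3
  [7:6] rs=3 = R3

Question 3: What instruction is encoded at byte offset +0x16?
@+16  little-endian(80 4b) = 0x4b80
  top 6b → 0x12 → sub [RR]
  rd: (w>>8)&0x3=0x3 → R3
  rs: (w>>6)&0x3=0x2 → R2

sub R3, R2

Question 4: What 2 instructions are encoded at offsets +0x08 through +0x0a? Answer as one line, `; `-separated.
[08] 40 d3 → 0xd340
  opcode bits[15:10]=0x34: store/RR
  rd@[9:8]=0x3 ⇒ R3
  rs@[7:6]=0x1 ⇒ R1
[0a] 8f 27 → 0x278f
  opcode bits[15:10]=0x9: cmpi/RI
  rd@[9:8]=0x3 ⇒ R3
  imm@[7:0]=0x8f ⇒ #143

store R3, R1; cmpi R3, #143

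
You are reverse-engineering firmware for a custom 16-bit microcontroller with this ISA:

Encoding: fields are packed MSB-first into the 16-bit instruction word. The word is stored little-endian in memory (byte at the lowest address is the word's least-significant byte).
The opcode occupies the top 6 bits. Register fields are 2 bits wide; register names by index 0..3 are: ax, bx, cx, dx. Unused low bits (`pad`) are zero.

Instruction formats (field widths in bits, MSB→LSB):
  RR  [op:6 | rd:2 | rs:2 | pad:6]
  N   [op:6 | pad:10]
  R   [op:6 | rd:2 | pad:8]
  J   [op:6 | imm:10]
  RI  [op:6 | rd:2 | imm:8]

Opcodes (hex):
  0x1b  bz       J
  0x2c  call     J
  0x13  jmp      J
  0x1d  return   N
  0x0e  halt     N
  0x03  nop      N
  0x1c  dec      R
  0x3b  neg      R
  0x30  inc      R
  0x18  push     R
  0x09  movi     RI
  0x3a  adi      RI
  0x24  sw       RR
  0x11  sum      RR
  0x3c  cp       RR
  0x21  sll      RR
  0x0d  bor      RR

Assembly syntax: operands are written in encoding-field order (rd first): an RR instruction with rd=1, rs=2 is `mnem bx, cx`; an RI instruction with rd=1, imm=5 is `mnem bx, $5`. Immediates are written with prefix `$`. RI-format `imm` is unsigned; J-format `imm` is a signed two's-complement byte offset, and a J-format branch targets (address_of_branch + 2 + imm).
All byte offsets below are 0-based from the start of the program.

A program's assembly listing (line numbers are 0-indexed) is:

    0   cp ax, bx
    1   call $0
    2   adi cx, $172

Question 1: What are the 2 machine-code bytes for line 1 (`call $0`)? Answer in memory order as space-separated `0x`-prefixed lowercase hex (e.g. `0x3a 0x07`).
0x00 0xb0

line 1 (call): pack op=0x2c:6|imm=0:10 = 0xb000; little→ 00 b0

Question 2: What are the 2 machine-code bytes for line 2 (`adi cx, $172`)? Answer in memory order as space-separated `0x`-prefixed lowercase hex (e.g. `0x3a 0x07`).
0xac 0xea

line 2 (adi): pack op=0x3a:6|rd=2:2|imm=172:8 = 0xeaac; little→ ac ea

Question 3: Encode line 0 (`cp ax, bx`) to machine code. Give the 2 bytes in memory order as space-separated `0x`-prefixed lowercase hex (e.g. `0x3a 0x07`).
line 0 (cp): pack op=0x3c:6|rd=0:2|rs=1:2|pad=0:6 = 0xf040; little→ 40 f0

0x40 0xf0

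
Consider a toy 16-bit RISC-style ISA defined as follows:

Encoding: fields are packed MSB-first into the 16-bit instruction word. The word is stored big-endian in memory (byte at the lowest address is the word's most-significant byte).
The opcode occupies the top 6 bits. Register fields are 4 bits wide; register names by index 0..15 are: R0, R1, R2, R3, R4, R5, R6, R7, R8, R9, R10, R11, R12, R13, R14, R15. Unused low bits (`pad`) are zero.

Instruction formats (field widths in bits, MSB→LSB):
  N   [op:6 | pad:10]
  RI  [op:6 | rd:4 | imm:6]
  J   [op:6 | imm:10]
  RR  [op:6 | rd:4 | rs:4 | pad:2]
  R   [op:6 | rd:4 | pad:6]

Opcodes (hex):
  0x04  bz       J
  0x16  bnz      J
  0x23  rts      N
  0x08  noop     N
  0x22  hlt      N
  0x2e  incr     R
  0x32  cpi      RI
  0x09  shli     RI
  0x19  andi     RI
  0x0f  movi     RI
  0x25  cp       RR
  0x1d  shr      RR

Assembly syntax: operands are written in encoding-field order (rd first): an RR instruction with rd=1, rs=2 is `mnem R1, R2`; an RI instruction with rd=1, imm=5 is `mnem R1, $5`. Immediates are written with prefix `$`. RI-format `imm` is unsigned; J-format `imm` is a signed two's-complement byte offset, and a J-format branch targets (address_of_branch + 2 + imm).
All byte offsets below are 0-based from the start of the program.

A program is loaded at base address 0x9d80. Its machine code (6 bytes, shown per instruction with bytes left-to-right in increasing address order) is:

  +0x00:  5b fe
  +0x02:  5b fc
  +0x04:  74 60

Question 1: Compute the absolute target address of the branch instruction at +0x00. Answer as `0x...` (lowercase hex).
+0x00: 5b fe ⇒ word 0x5bfe (big)
  top 6b → 0x16 → bnz [J]
  imm@[9:0]=0x3fe (s10→-2) ⇒ $-2
  target = base 0x9d80 + off 0x00 + 2 + imm -2 = 0x9d80

0x9d80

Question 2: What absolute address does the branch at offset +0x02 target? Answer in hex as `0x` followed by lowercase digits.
[02] 5b fc → 0x5bfc
  opcode bits[15:10]=0x16: bnz/J
  imm: (w>>0)&0x3ff=0x3fc (s10→-4) → $-4
  target = base 0x9d80 + off 0x02 + 2 + imm -4 = 0x9d80

0x9d80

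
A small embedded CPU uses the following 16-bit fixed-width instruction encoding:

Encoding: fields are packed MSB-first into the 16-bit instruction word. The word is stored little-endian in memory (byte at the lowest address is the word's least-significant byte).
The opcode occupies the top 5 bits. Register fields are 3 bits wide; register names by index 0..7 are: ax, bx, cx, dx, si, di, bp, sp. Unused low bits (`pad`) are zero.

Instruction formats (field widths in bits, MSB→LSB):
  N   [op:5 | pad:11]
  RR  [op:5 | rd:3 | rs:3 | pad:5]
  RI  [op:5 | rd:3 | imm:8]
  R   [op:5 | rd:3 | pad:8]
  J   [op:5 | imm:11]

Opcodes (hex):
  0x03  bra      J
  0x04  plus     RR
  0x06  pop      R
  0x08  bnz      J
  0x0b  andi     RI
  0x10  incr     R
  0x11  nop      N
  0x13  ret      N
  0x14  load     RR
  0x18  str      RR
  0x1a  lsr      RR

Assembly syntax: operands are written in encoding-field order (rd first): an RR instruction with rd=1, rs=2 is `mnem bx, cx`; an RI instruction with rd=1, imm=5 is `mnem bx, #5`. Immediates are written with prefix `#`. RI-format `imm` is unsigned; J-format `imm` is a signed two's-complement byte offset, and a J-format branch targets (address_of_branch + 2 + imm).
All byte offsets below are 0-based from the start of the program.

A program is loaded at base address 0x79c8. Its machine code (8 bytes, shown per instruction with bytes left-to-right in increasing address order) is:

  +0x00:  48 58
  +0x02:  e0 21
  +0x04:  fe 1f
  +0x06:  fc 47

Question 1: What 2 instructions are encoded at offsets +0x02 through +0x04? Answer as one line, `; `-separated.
off 0x02: read e0 21 as little → 0x21e0
  op=0x21e0>>11=0x4 ⇒ plus (RR)
  rd@[10:8]=0x1 ⇒ bx
  rs@[7:5]=0x7 ⇒ sp
off 0x04: read fe 1f as little → 0x1ffe
  op=0x1ffe>>11=0x3 ⇒ bra (J)
  imm@[10:0]=0x7fe (s11→-2) ⇒ #-2

plus bx, sp; bra #-2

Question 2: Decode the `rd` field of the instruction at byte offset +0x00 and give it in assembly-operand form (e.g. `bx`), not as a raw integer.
ax

[00] 48 58 → 0x5848
  opcode bits[15:11]=0xb: andi/RI
  rd@[10:8]=0x0 ⇒ ax
  imm@[7:0]=0x48 ⇒ #72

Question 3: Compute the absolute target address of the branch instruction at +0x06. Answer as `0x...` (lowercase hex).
+0x06: fc 47 ⇒ word 0x47fc (little)
  top 5b → 0x8 → bnz [J]
  [10:0] imm=2044 (s11→-4) = #-4
  target = base 0x79c8 + off 0x06 + 2 + imm -4 = 0x79cc

0x79cc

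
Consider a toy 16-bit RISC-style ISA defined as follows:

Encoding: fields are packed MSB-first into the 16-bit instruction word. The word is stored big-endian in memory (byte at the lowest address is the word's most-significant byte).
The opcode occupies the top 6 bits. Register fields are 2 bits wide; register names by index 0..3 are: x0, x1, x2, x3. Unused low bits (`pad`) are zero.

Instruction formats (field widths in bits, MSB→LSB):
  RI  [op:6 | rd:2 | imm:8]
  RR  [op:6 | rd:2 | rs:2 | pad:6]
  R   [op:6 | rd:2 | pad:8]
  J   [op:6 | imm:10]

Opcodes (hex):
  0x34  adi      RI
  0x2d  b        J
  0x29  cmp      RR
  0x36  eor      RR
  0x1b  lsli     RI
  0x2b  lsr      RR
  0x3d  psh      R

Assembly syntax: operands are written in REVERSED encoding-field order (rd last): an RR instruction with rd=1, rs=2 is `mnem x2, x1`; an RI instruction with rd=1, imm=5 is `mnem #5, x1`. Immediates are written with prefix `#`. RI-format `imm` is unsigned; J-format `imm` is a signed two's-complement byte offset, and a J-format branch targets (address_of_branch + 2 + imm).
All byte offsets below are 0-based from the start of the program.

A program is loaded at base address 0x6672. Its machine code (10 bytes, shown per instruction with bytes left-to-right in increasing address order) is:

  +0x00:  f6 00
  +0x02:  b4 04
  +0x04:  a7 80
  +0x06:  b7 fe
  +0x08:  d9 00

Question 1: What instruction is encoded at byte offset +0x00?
psh x2

@+00  big-endian(f6 00) = 0xf600
  top 6b → 0x3d → psh [R]
  [9:8] rd=2 = x2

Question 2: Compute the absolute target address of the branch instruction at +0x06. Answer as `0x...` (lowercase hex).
0x6678

+0x06: b7 fe ⇒ word 0xb7fe (big)
  top 6b → 0x2d → b [J]
  [9:0] imm=1022 (s10→-2) = #-2
  target = base 0x6672 + off 0x06 + 2 + imm -2 = 0x6678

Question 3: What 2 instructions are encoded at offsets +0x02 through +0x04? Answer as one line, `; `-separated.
off 0x02: read b4 04 as big → 0xb404
  opcode bits[15:10]=0x2d: b/J
  imm@[9:0]=0x4 ⇒ #4
off 0x04: read a7 80 as big → 0xa780
  opcode bits[15:10]=0x29: cmp/RR
  rd@[9:8]=0x3 ⇒ x3
  rs@[7:6]=0x2 ⇒ x2

b #4; cmp x2, x3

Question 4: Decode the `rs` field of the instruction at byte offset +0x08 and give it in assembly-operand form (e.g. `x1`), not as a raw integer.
@+08  big-endian(d9 00) = 0xd900
  top 6b → 0x36 → eor [RR]
  rd@[9:8]=0x1 ⇒ x1
  rs@[7:6]=0x0 ⇒ x0

x0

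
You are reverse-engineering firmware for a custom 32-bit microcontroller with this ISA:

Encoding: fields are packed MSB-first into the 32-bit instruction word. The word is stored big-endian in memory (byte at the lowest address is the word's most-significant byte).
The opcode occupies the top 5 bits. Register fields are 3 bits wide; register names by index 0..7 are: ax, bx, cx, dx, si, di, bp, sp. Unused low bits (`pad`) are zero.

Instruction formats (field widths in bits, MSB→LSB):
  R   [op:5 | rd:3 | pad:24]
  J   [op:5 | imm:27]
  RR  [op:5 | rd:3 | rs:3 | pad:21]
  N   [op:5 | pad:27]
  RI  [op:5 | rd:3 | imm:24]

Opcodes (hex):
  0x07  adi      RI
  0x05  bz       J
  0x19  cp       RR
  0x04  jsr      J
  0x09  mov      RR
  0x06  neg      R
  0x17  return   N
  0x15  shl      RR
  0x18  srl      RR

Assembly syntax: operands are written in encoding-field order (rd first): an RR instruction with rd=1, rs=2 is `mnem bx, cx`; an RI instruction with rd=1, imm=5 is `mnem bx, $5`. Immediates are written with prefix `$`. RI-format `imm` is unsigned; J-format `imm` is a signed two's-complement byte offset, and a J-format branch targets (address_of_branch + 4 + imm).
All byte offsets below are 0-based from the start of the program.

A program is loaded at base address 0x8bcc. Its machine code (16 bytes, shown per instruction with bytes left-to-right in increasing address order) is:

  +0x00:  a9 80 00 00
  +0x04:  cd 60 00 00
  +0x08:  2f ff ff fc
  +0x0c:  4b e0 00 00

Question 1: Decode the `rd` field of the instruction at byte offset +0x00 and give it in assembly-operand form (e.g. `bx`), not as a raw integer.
[00] a9 80 00 00 → 0xa9800000
  op=0xa9800000>>27=0x15 ⇒ shl (RR)
  rd: (w>>24)&0x7=0x1 → bx
  rs: (w>>21)&0x7=0x4 → si

bx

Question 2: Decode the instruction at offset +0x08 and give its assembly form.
off 0x08: read 2f ff ff fc as big → 0x2ffffffc
  top 5b → 0x5 → bz [J]
  imm: (w>>0)&0x7ffffff=0x7fffffc (s27→-4) → $-4

bz $-4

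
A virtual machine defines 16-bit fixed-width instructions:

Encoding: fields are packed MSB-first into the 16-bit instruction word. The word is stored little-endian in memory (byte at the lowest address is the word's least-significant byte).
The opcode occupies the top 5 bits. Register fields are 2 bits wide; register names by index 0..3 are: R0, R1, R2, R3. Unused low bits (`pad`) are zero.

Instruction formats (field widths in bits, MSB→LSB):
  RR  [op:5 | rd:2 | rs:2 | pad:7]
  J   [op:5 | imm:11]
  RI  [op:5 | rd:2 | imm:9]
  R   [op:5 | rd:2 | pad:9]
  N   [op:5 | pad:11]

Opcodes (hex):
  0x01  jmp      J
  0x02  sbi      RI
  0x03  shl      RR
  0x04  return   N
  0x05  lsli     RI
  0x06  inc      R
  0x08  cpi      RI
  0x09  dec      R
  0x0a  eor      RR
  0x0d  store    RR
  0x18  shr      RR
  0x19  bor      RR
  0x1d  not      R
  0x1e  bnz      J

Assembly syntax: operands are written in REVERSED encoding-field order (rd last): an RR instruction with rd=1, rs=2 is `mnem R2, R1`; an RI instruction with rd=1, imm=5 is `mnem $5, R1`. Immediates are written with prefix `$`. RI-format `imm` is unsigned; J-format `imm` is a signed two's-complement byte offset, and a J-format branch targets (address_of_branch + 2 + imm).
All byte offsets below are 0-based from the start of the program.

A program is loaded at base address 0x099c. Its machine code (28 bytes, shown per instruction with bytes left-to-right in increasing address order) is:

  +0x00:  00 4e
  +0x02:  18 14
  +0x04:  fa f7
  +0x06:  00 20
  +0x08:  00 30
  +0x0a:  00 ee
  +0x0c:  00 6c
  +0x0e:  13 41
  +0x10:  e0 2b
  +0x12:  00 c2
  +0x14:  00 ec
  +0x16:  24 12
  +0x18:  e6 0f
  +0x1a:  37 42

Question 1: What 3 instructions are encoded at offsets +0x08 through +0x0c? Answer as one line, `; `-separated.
off 0x08: read 00 30 as little → 0x3000
  top 5b → 0x6 → inc [R]
  [10:9] rd=0 = R0
off 0x0a: read 00 ee as little → 0xee00
  top 5b → 0x1d → not [R]
  [10:9] rd=3 = R3
off 0x0c: read 00 6c as little → 0x6c00
  top 5b → 0xd → store [RR]
  [10:9] rd=2 = R2
  [8:7] rs=0 = R0

inc R0; not R3; store R0, R2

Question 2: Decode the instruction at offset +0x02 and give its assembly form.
sbi $24, R2

+0x02: 18 14 ⇒ word 0x1418 (little)
  op=0x1418>>11=0x2 ⇒ sbi (RI)
  rd: (w>>9)&0x3=0x2 → R2
  imm: (w>>0)&0x1ff=0x18 → $24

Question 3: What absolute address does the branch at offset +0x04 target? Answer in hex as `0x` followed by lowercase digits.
0x099c

off 0x04: read fa f7 as little → 0xf7fa
  opcode bits[15:11]=0x1e: bnz/J
  [10:0] imm=2042 (s11→-6) = $-6
  target = base 0x099c + off 0x04 + 2 + imm -6 = 0x099c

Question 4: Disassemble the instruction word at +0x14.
@+14  little-endian(00 ec) = 0xec00
  top 5b → 0x1d → not [R]
  rd: (w>>9)&0x3=0x2 → R2

not R2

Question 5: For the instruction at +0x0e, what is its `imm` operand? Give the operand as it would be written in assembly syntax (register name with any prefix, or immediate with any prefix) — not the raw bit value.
off 0x0e: read 13 41 as little → 0x4113
  opcode bits[15:11]=0x8: cpi/RI
  rd@[10:9]=0x0 ⇒ R0
  imm@[8:0]=0x113 ⇒ $275

$275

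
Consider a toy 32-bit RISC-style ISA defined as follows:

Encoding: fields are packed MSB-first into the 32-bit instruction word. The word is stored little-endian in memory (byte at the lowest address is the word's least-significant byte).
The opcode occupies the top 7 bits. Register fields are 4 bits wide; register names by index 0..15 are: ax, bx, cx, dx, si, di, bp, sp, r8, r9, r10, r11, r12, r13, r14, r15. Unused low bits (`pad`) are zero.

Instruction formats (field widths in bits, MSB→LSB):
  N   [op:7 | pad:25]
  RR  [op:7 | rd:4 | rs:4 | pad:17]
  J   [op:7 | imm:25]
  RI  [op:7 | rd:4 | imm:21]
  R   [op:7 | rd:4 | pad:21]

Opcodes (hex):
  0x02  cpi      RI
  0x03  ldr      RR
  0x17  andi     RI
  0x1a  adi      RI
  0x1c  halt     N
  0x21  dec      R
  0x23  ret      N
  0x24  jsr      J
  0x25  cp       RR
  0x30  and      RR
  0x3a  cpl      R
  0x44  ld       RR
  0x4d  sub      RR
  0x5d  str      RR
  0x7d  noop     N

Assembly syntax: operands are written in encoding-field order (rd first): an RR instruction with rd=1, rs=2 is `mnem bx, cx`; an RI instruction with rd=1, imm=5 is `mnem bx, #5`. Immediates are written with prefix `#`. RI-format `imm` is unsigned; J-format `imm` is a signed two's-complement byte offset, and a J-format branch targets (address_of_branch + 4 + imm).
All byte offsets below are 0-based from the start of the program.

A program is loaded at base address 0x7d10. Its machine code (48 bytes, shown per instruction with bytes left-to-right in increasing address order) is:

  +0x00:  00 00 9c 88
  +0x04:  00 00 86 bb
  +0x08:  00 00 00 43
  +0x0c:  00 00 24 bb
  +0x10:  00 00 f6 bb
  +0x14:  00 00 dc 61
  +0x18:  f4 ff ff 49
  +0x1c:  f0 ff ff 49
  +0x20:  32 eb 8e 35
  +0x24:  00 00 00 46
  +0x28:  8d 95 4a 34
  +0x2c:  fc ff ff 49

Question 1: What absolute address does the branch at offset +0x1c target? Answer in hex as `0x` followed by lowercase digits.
0x7d20

off 0x1c: read f0 ff ff 49 as little → 0x49fffff0
  opcode bits[31:25]=0x24: jsr/J
  [24:0] imm=33554416 (s25→-16) = #-16
  target = base 0x7d10 + off 0x1c + 4 + imm -16 = 0x7d20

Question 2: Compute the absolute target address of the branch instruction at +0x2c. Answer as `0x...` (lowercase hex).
0x7d3c

[2c] fc ff ff 49 → 0x49fffffc
  top 7b → 0x24 → jsr [J]
  imm: (w>>0)&0x1ffffff=0x1fffffc (s25→-4) → #-4
  target = base 0x7d10 + off 0x2c + 4 + imm -4 = 0x7d3c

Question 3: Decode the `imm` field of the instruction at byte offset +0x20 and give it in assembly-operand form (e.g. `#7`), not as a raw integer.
[20] 32 eb 8e 35 → 0x358eeb32
  opcode bits[31:25]=0x1a: adi/RI
  [24:21] rd=12 = r12
  [20:0] imm=977714 = #977714

#977714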